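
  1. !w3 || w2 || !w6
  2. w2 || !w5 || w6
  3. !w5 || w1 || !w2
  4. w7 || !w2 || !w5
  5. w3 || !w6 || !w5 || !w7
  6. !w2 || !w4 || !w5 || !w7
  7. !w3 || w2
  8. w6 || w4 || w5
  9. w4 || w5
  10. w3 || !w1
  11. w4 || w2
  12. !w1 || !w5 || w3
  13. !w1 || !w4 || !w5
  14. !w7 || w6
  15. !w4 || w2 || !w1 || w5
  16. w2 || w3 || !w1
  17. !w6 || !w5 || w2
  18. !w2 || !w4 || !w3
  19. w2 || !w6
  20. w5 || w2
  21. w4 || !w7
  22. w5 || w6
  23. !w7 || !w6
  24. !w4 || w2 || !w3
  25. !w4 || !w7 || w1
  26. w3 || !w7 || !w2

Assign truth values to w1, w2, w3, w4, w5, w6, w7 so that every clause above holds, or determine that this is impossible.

Try w3 = false.
(!w1) alone gives w1 = false.
Try w5 = false.
(w4) alone gives w4 = true.
(w2) alone gives w2 = true.
(w6) alone gives w6 = true.
(!w7) alone gives w7 = false.
This assignment satisfies each clause.

w1=false,  w2=true,  w3=false,  w4=true,  w5=false,  w6=true,  w7=false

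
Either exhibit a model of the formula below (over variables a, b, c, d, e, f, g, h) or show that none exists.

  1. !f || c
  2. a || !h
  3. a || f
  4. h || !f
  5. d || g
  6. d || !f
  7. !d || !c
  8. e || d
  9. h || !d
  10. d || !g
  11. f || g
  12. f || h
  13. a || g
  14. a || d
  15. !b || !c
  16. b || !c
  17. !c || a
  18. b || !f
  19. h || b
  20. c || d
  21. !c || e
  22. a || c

a ↦ true; b ↦ true; c ↦ false; d ↦ true; e ↦ true; f ↦ false; g ↦ true; h ↦ true

Branch on f: set f = false.
(a) alone gives a = true.
(g) alone gives g = true.
(d) alone gives d = true.
(!c) alone gives c = false.
(h) alone gives h = true.
No clause remains; b, e are free.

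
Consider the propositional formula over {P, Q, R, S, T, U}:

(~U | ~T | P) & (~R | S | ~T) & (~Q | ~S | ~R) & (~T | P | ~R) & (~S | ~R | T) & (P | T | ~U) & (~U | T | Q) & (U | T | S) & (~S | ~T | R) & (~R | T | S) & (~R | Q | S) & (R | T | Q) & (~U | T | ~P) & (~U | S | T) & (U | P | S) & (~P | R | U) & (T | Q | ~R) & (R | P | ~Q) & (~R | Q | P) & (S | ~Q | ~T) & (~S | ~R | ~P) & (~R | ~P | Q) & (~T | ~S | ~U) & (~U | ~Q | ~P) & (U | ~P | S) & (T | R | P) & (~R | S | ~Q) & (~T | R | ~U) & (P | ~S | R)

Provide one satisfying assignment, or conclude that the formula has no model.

UNSATISFIABLE

Case U = 0:
Case T = 1:
Case R = 0:
Unit clause (~S) forces S = 0.
Unit clause (P) forces P = 1.
Now (~P) is unsatisfied and unit — conflict.
Undo R and try R = 1.
Unit clause (S) forces S = 1.
Unit clause (~Q) forces Q = 0.
Unit clause (P) forces P = 1.
Now (~P) is unsatisfied and unit — conflict.
Either choice for R ends in contradiction.
Undo T and try T = 0.
Unit clause (S) forces S = 1.
Unit clause (~R) forces R = 0.
Unit clause (Q) forces Q = 1.
Unit clause (~P) forces P = 0.
Now (P) is unsatisfied and unit — conflict.
Either choice for T ends in contradiction.
Undo U and try U = 1.
Case T = 0:
Unit clause (P) forces P = 1.
Now (~P) is unsatisfied and unit — conflict.
Undo T and try T = 1.
Unit clause (P) forces P = 1.
Unit clause (~S) forces S = 0.
Unit clause (~R) forces R = 0.
Now (R) is unsatisfied and unit — conflict.
Either choice for T ends in contradiction.
Either choice for U ends in contradiction.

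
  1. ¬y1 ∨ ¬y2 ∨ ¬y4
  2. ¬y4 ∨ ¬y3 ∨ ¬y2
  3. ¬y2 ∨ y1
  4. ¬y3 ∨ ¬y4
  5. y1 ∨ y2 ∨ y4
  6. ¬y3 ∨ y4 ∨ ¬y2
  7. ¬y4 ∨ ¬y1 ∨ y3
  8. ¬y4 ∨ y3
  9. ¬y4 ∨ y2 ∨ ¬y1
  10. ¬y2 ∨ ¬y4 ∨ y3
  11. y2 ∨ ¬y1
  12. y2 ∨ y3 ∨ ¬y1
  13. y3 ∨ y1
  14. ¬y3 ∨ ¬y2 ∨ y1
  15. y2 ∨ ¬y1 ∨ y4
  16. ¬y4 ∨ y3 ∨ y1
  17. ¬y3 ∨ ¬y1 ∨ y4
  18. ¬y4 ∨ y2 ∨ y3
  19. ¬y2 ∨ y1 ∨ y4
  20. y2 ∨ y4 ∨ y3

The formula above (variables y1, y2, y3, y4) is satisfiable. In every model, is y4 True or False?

False

Suppose y4 = True.
(¬y3) alone gives y3 = False.
Now (y3) is unsatisfied and unit — conflict.
So every satisfying assignment has y4 = False.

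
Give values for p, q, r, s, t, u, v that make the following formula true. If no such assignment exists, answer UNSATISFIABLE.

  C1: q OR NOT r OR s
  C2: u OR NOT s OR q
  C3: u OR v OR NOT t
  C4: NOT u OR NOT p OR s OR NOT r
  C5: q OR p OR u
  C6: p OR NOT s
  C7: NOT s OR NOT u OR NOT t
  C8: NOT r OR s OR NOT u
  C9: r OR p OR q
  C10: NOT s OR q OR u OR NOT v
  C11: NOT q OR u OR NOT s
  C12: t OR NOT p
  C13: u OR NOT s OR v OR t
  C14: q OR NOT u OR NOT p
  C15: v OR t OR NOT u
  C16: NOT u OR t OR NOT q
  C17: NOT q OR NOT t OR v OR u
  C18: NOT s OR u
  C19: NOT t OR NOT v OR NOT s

Case p = false:
The clause (NOT s) is unit, so s = false.
Case q = true:
Case r = true:
The clause (NOT u) is unit, so u = false.
Case v = false:
The clause (NOT t) is unit, so t = false.
All clauses are satisfied.

p=false,  q=true,  r=true,  s=false,  t=false,  u=false,  v=false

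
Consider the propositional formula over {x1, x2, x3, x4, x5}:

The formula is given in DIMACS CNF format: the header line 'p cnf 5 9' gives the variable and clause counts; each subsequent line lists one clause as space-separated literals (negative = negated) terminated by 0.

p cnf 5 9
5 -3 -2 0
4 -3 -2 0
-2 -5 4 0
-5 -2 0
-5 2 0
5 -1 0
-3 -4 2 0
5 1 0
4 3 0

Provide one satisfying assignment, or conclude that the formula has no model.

UNSATISFIABLE

Suppose x5 = False.
From the singleton clause (¬x1), x1 = False.
That conflicts with the unit clause (x1).
Undo x5 and try x5 = True.
From the singleton clause (¬x2), x2 = False.
That conflicts with the unit clause (x2).
Either choice for x5 ends in contradiction.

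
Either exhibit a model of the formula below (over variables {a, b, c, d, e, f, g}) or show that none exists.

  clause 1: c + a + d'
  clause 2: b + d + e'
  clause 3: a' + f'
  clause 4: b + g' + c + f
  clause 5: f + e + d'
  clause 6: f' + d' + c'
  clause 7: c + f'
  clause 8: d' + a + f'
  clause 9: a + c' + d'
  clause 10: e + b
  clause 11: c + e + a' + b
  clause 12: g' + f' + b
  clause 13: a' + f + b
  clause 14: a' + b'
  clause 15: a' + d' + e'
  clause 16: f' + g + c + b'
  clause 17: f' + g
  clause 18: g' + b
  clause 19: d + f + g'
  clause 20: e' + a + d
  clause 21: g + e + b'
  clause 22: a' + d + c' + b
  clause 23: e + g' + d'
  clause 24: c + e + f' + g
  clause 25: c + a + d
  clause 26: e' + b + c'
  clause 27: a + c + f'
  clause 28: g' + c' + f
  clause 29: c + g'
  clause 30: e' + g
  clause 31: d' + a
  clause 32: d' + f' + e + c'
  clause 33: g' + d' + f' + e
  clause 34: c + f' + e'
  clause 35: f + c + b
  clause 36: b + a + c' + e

Case a = 0:
(d') alone gives d = 0.
(e') alone gives e = 0.
(b) alone gives b = 1.
(g) alone gives g = 1.
(f) alone gives f = 1.
(c) alone gives c = 1.
Every clause now holds.

a: 0; b: 1; c: 1; d: 0; e: 0; f: 1; g: 1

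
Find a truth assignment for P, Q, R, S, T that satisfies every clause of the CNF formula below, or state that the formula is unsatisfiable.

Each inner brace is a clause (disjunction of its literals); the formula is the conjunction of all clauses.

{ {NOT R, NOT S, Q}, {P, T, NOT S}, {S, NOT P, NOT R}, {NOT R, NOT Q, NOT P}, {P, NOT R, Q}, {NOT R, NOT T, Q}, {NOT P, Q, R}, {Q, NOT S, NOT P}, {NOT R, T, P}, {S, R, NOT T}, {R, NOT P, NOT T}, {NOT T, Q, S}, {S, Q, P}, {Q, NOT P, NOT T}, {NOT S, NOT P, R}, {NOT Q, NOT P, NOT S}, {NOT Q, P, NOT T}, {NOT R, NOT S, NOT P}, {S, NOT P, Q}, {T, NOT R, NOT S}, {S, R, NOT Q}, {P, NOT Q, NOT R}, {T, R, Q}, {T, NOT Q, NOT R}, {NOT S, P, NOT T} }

Case R = false:
Case P = false:
Case T = true:
(S) alone gives S = true.
That conflicts with the unit clause (NOT S).
Undo T and try T = false.
(NOT S) alone gives S = false.
(Q) alone gives Q = true.
That conflicts with the unit clause (NOT Q).
Either choice for T ends in contradiction.
Undo P and try P = true.
(Q) alone gives Q = true.
(NOT T) alone gives T = false.
(NOT S) alone gives S = false.
That conflicts with the unit clause (S).
Either choice for P ends in contradiction.
Undo R and try R = true.
Case S = false:
(NOT P) alone gives P = false.
(Q) alone gives Q = true.
That conflicts with the unit clause (NOT Q).
Undo S and try S = true.
(Q) alone gives Q = true.
(NOT P) alone gives P = false.
That conflicts with the unit clause (P).
Either choice for S ends in contradiction.
Either choice for R ends in contradiction.

UNSATISFIABLE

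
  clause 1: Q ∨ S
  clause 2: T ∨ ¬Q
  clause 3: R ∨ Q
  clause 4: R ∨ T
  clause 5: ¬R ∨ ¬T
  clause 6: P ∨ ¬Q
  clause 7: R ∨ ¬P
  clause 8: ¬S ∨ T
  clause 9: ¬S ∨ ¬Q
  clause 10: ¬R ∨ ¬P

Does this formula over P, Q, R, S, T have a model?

No, unsatisfiable

Suppose Q = True.
From the singleton clause (T), T = True.
From the singleton clause (¬R), R = False.
From the singleton clause (P), P = True.
That conflicts with the unit clause (¬P).
So Q must be the other value — set Q = False.
From the singleton clause (S), S = True.
From the singleton clause (R), R = True.
From the singleton clause (¬T), T = False.
That conflicts with the unit clause (T).
Neither Q = True nor Q = False works.
No assignment satisfies every clause.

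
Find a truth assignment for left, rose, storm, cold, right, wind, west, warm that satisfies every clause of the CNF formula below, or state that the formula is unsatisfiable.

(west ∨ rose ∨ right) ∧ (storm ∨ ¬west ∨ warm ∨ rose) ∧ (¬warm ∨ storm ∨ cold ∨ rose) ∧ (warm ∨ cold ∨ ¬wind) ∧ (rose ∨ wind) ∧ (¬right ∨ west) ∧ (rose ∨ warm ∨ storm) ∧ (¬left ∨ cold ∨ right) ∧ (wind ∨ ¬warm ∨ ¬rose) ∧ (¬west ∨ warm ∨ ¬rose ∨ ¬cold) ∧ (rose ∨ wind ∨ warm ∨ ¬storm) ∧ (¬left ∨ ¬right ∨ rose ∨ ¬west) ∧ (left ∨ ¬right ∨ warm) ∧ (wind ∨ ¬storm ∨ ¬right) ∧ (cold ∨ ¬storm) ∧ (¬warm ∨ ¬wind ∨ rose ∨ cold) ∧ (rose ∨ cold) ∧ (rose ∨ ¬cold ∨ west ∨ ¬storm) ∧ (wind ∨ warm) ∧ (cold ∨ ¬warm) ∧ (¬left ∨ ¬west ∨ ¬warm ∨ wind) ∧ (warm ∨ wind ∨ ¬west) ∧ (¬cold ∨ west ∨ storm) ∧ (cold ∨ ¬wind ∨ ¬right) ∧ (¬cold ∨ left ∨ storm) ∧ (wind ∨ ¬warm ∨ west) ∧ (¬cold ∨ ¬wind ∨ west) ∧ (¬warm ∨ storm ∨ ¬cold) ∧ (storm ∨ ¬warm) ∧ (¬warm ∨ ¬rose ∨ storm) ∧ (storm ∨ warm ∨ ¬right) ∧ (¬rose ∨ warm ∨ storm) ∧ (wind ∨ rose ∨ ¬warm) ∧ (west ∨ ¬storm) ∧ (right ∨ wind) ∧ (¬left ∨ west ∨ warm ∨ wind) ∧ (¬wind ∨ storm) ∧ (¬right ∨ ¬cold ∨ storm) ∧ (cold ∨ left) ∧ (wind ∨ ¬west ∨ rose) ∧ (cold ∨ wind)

left=True; rose=False; storm=True; cold=True; right=False; wind=True; west=True; warm=True

Case rose = False:
(wind) alone gives wind = True.
(cold) alone gives cold = True.
(west) alone gives west = True.
(storm) alone gives storm = True.
Case left = True:
(¬right) alone gives right = False.
Every clause is now satisfied; warm is unconstrained.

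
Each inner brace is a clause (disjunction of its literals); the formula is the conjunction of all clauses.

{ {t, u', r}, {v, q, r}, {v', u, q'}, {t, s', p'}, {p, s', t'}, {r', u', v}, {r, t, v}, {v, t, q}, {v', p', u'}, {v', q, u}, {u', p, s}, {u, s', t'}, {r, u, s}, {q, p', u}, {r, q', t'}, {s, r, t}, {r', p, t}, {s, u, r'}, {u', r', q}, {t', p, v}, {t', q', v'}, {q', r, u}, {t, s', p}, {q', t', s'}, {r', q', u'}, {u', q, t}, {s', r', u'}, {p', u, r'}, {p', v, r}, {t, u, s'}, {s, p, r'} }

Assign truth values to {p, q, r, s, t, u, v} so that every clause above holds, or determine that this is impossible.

UNSATISFIABLE

Try t = 1.
Try p = 1.
Try v = 0.
The clause (r) is unit, so r = 1.
The clause (u') is unit, so u = 0.
Now (u) is unsatisfied and unit — conflict.
Undo v and try v = 1.
The clause (u') is unit, so u = 0.
The clause (q') is unit, so q = 0.
Now (q) is unsatisfied and unit — conflict.
Both values of v lead to a conflict.
Undo p and try p = 0.
The clause (s') is unit, so s = 0.
The clause (u') is unit, so u = 0.
The clause (r) is unit, so r = 1.
Now (r') is unsatisfied and unit — conflict.
Both values of p lead to a conflict.
Undo t and try t = 0.
Try u = 0.
The clause (s') is unit, so s = 0.
The clause (r) is unit, so r = 1.
Now (r') is unsatisfied and unit — conflict.
Undo u and try u = 1.
The clause (r) is unit, so r = 1.
The clause (v) is unit, so v = 1.
The clause (p') is unit, so p = 0.
Now (p) is unsatisfied and unit — conflict.
Both values of u lead to a conflict.
Both values of t lead to a conflict.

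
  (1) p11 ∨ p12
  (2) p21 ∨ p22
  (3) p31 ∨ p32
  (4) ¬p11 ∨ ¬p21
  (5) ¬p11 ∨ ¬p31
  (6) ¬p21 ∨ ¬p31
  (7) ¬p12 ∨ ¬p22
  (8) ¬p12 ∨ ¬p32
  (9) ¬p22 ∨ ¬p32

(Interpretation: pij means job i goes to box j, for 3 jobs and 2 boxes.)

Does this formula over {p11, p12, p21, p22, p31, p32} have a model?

Unsatisfiable

Case p11 = True:
From the singleton clause (¬p21), p21 = False.
From the singleton clause (p22), p22 = True.
From the singleton clause (¬p31), p31 = False.
From the singleton clause (p32), p32 = True.
But (¬p32) is also a unit clause — contradiction.
Undo p11 and try p11 = False.
From the singleton clause (p12), p12 = True.
From the singleton clause (¬p22), p22 = False.
From the singleton clause (p21), p21 = True.
From the singleton clause (¬p31), p31 = False.
From the singleton clause (p32), p32 = True.
But (¬p32) is also a unit clause — contradiction.
Both values of p11 lead to a conflict.
No assignment satisfies every clause.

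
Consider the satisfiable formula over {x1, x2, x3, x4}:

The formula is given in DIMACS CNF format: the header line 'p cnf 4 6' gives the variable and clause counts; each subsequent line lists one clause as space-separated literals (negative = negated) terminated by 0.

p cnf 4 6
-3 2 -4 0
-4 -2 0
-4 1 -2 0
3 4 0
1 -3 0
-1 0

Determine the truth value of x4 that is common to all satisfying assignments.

True

Suppose x4 = False.
The clause (x3) is unit, so x3 = True.
The clause (x1) is unit, so x1 = True.
Now (¬x1) is unsatisfied and unit — conflict.
So every satisfying assignment has x4 = True.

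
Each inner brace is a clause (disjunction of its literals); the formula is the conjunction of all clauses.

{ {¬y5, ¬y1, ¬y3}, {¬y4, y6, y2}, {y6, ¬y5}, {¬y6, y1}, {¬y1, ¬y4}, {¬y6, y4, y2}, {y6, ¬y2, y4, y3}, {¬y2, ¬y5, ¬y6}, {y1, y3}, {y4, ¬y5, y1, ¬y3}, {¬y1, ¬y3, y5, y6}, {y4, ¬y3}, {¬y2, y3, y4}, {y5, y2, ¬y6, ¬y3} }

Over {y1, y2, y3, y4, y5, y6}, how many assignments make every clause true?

There are 2^6 = 64 truth assignments over (y1, y2, y3, y4, y5, y6).
Split on y2. With y2 = True, the clauses containing y2 are satisfied and ¬y2 drops from the rest; 1 of the 2^5 = 32 assignments to the other variables satisfy what remains.
With y2 = False, by the same count on the reduced clause set, 1 assignment works.
Total: 1 + 1 = 2.

2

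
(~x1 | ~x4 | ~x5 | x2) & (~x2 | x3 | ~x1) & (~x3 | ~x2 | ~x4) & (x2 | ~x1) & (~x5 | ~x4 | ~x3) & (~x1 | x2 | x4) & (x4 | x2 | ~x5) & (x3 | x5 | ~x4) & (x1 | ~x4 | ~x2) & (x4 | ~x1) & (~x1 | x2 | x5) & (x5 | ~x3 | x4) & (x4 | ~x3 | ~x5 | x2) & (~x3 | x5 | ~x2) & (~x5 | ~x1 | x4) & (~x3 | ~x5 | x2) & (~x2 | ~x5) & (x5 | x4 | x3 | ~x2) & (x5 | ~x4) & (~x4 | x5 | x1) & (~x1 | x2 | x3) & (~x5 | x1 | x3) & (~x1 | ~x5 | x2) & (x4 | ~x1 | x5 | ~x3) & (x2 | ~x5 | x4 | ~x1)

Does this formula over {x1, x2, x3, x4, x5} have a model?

Yes

Case x2 = 0:
The clause (~x1) is unit, so x1 = 0.
Case x4 = 0:
The clause (~x5) is unit, so x5 = 0.
The clause (~x3) is unit, so x3 = 0.
All clauses are satisfied.
A satisfying assignment: x1=0,  x2=0,  x3=0,  x4=0,  x5=0.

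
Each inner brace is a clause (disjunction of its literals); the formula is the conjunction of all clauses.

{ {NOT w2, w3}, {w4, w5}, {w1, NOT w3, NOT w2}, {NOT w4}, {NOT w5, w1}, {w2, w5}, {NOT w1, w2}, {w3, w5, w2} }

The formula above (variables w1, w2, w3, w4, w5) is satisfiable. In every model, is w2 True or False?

True

Suppose w2 = false.
From the singleton clause (NOT w4), w4 = false.
From the singleton clause (w5), w5 = true.
From the singleton clause (w1), w1 = true.
But (NOT w1) is also a unit clause — contradiction.
So every satisfying assignment has w2 = True.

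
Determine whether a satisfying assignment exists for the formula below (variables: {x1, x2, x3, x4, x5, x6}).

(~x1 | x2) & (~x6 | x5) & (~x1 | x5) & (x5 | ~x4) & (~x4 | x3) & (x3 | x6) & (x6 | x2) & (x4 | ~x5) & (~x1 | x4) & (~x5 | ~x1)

Branch on x1: set x1 = 0.
Branch on x6: set x6 = 0.
Unit clause (x3) forces x3 = 1.
Unit clause (x2) forces x2 = 1.
Branch on x5: set x5 = 1.
Unit clause (x4) forces x4 = 1.
All clauses are satisfied.
A satisfying assignment: x1=0, x2=1, x3=1, x4=1, x5=1, x6=0.

Yes, satisfiable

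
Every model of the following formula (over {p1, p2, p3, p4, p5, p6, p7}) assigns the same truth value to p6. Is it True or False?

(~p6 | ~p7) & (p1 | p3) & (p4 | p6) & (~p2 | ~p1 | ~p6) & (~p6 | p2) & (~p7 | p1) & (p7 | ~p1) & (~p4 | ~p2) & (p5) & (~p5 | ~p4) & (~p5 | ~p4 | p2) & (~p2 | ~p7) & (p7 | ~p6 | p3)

Suppose p6 = 0.
Unit clause (p4) forces p4 = 1.
Unit clause (~p2) forces p2 = 0.
Unit clause (p5) forces p5 = 1.
Now (~p5) is unsatisfied and unit — conflict.
So every satisfying assignment has p6 = True.

True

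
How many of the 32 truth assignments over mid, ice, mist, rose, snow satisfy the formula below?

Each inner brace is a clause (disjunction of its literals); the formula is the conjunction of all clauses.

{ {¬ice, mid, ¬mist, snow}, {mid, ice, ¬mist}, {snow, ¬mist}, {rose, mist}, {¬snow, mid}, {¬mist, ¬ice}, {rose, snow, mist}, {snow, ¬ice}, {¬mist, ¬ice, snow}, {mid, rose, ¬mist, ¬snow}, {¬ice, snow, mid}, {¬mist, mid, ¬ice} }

There are 2^5 = 32 truth assignments over (mid, ice, mist, rose, snow).
Split on rose. With rose = True, the clauses containing rose are satisfied and ¬rose drops from the rest; 5 of the 2^4 = 16 assignments to the other variables satisfy what remains.
With rose = False, by the same count on the reduced clause set, 1 assignment works.
(One model: mid=F, ice=F, mist=F, rose=T, snow=F.)
Total: 5 + 1 = 6.

6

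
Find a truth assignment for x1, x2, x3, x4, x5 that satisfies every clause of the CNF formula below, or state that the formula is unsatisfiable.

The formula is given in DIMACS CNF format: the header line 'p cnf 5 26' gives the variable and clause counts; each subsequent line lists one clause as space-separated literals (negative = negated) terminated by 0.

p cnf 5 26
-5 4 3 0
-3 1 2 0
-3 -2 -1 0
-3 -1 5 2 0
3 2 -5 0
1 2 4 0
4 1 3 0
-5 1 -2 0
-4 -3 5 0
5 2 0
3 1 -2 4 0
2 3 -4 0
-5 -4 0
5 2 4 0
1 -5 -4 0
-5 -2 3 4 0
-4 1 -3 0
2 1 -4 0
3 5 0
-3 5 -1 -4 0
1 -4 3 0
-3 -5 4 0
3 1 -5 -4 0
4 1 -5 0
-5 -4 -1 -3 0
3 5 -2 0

Case x5 = False:
(x2) alone gives x2 = True.
(x3) alone gives x3 = True.
(¬x1) alone gives x1 = False.
(¬x4) alone gives x4 = False.
All clauses are satisfied.

x1: False; x2: True; x3: True; x4: False; x5: False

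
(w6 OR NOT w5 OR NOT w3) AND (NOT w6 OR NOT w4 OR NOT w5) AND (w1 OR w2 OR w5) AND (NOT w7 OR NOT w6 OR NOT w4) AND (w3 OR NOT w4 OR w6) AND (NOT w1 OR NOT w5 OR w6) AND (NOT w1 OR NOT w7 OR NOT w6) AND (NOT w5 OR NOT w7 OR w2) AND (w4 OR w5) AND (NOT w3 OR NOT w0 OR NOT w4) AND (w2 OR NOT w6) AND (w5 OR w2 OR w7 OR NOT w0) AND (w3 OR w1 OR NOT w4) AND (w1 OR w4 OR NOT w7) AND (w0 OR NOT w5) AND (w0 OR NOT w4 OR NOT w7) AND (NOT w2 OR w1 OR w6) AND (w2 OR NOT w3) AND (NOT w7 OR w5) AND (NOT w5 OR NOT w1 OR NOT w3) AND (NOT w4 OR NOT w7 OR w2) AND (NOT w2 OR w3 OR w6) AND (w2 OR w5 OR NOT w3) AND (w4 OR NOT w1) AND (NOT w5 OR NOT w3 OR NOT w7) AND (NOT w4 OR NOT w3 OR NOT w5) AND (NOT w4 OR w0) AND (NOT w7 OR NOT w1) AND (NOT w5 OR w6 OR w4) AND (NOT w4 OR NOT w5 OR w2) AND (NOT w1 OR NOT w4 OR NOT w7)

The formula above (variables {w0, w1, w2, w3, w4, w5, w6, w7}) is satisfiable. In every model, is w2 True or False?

Suppose w2 = false.
Unit clause (NOT w6) forces w6 = false.
Unit clause (NOT w3) forces w3 = false.
Unit clause (NOT w4) forces w4 = false.
Unit clause (w5) forces w5 = true.
But (NOT w5) is also a unit clause — contradiction.
So every satisfying assignment has w2 = True.

True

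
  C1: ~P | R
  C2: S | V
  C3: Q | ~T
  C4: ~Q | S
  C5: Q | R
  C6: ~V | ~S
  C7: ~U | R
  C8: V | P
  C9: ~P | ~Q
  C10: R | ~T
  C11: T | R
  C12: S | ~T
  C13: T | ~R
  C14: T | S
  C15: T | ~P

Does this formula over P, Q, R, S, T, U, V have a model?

Case P = 0:
The clause (V) is unit, so V = 1.
The clause (~S) is unit, so S = 0.
The clause (~Q) is unit, so Q = 0.
The clause (~T) is unit, so T = 0.
But (T) is also a unit clause — contradiction.
Undo P and try P = 1.
The clause (R) is unit, so R = 1.
The clause (~Q) is unit, so Q = 0.
The clause (~T) is unit, so T = 0.
But (T) is also a unit clause — contradiction.
Neither P = 1 nor P = 0 works.
No assignment satisfies every clause.

No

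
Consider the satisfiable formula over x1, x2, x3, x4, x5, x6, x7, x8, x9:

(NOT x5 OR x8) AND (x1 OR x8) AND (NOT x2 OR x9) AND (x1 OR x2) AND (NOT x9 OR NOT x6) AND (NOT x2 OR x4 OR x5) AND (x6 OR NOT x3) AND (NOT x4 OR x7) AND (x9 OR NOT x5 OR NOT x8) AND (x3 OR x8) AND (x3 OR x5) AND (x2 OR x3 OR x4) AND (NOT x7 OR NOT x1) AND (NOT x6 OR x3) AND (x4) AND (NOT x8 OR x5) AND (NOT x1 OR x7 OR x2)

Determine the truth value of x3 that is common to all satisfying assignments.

Suppose x3 = true.
The clause (x6) is unit, so x6 = true.
The clause (NOT x9) is unit, so x9 = false.
The clause (NOT x2) is unit, so x2 = false.
The clause (x1) is unit, so x1 = true.
The clause (NOT x7) is unit, so x7 = false.
That conflicts with the unit clause (x7).
So every satisfying assignment has x3 = False.

False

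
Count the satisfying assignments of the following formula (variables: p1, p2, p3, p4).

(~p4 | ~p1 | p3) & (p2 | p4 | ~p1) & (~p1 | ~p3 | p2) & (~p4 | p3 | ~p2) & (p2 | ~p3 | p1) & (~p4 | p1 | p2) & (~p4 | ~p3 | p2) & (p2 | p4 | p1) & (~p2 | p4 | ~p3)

4

There are 2^4 = 16 truth assignments over (p1, p2, p3, p4).
Check each against the 9 clauses (columns in the order p1, p2, p3, p4):
  F F F F  ✗ fails (p2 | p4 | p1)
  F F F T  ✗ fails (~p4 | p1 | p2)
  F F T F  ✗ fails (p2 | ~p3 | p1)
  F F T T  ✗ fails (p2 | ~p3 | p1)
  F T F F  ✓ satisfies all
  F T F T  ✗ fails (~p4 | p3 | ~p2)
  F T T F  ✗ fails (~p2 | p4 | ~p3)
  F T T T  ✓ satisfies all
  T F F F  ✗ fails (p2 | p4 | ~p1)
  T F F T  ✗ fails (~p4 | ~p1 | p3)
  T F T F  ✗ fails (p2 | p4 | ~p1)
  T F T T  ✗ fails (~p1 | ~p3 | p2)
  T T F F  ✓ satisfies all
  T T F T  ✗ fails (~p4 | ~p1 | p3)
  T T T F  ✗ fails (~p2 | p4 | ~p3)
  T T T T  ✓ satisfies all
4 of the 16 rows are models.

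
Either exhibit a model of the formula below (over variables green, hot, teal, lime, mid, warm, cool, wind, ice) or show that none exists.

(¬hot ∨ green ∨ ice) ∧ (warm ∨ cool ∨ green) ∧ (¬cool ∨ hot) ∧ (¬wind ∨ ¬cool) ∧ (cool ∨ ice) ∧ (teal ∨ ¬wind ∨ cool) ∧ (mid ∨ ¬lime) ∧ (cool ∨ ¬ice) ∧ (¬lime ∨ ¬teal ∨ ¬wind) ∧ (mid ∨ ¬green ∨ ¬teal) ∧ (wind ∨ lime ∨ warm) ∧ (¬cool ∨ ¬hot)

Try cool = False.
(ice) alone gives ice = True.
That conflicts with the unit clause (¬ice).
That branch fails; take cool = True instead.
(hot) alone gives hot = True.
That conflicts with the unit clause (¬hot).
Neither cool = True nor cool = False works.

UNSATISFIABLE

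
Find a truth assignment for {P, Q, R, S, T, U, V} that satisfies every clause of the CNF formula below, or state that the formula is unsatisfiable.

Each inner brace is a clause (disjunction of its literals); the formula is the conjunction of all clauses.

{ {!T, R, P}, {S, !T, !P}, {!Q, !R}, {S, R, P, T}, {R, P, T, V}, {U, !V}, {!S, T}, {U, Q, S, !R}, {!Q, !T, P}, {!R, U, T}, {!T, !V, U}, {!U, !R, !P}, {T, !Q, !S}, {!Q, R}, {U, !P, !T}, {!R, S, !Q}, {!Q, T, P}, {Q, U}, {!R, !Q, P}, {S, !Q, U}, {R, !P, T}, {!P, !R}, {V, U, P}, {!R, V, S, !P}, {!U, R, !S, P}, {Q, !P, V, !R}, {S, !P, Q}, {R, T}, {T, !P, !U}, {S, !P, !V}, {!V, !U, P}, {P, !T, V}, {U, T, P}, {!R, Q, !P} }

Branch on Q: set Q = false.
From the singleton clause (U), U = true.
Branch on S: set S = true.
From the singleton clause (T), T = true.
Branch on R: set R = false.
From the singleton clause (P), P = true.
All clauses hold; V can take either value.

P: true; Q: false; R: false; S: true; T: true; U: true; V: true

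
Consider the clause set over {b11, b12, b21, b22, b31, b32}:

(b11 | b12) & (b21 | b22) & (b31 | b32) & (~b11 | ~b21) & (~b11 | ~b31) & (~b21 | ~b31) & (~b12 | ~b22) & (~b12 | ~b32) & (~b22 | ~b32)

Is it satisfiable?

Branch on b11: set b11 = 1.
Unit clause (~b21) forces b21 = 0.
Unit clause (b22) forces b22 = 1.
Unit clause (~b31) forces b31 = 0.
Unit clause (b32) forces b32 = 1.
That conflicts with the unit clause (~b32).
Backtrack on b11: now try b11 = 0.
Unit clause (b12) forces b12 = 1.
Unit clause (~b22) forces b22 = 0.
Unit clause (b21) forces b21 = 1.
Unit clause (~b31) forces b31 = 0.
Unit clause (b32) forces b32 = 1.
That conflicts with the unit clause (~b32).
Either choice for b11 ends in contradiction.
No assignment satisfies every clause.

No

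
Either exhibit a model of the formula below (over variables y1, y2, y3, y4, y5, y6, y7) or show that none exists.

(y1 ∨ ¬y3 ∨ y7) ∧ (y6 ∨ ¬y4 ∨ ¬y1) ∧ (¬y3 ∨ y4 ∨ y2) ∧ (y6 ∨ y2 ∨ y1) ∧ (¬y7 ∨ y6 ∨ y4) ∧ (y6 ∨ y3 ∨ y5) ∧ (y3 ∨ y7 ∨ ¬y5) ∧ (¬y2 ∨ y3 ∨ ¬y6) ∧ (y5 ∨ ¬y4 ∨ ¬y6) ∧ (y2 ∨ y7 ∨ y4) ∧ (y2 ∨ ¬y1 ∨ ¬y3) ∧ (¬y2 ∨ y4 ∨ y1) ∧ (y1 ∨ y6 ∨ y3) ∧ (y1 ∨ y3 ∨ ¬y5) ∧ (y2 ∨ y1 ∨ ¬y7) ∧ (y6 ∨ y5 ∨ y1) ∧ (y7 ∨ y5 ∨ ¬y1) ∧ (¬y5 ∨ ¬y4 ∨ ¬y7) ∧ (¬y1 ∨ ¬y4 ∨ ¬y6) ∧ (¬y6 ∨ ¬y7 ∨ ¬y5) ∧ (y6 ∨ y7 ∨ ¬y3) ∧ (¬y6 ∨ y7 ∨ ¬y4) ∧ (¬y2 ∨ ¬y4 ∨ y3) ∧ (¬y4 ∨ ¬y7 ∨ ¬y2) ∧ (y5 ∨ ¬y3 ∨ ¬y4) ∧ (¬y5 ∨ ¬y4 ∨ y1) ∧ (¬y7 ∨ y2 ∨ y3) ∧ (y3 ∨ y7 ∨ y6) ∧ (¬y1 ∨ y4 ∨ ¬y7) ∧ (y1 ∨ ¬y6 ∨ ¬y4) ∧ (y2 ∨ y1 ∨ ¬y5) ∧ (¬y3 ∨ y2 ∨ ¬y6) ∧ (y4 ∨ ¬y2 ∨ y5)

Try y1 = True.
Try y6 = True.
(¬y4) alone gives y4 = False.
(¬y7) alone gives y7 = False.
(y2) alone gives y2 = True.
(y3) alone gives y3 = True.
(y5) alone gives y5 = True.
This assignment satisfies each clause.

y1=True; y2=True; y3=True; y4=False; y5=True; y6=True; y7=False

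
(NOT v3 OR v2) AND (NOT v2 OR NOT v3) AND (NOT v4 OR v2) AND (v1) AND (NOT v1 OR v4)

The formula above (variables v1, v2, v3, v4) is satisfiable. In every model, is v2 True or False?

True

Suppose v2 = false.
(NOT v3) alone gives v3 = false.
(NOT v4) alone gives v4 = false.
(v1) alone gives v1 = true.
That conflicts with the unit clause (NOT v1).
So every satisfying assignment has v2 = True.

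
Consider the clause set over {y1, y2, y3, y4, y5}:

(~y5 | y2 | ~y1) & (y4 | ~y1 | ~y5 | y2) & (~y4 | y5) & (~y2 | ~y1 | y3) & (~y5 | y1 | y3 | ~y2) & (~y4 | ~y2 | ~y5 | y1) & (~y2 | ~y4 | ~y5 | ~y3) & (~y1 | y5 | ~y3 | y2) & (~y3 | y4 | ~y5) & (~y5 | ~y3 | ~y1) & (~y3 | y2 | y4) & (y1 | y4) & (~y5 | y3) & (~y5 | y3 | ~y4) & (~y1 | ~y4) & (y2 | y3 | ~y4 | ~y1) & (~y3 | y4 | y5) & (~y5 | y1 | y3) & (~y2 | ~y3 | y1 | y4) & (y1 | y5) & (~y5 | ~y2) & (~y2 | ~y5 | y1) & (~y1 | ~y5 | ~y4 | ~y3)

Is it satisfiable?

Satisfiable

Suppose y4 = 1.
(y5) alone gives y5 = 1.
(y3) alone gives y3 = 1.
(~y2) alone gives y2 = 0.
(~y1) alone gives y1 = 0.
This assignment satisfies each clause.
A satisfying assignment: y1 ↦ 0; y2 ↦ 0; y3 ↦ 1; y4 ↦ 1; y5 ↦ 1.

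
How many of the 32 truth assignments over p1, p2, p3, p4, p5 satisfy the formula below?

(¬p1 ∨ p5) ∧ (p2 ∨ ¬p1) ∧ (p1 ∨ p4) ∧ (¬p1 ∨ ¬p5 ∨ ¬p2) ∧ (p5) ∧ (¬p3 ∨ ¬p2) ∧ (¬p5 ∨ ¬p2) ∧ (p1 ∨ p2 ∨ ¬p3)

There are 2^5 = 32 truth assignments over (p1, p2, p3, p4, p5).
Split on p5. With p5 = True, the clauses containing p5 are satisfied and ¬p5 drops from the rest; 1 of the 2^4 = 16 assignments to the other variables satisfy what remains.
With p5 = False, by the same count on the reduced clause set, 0 assignments work.
(One model: p1=F, p2=F, p3=F, p4=T, p5=T.)
Total: 1 + 0 = 1.

1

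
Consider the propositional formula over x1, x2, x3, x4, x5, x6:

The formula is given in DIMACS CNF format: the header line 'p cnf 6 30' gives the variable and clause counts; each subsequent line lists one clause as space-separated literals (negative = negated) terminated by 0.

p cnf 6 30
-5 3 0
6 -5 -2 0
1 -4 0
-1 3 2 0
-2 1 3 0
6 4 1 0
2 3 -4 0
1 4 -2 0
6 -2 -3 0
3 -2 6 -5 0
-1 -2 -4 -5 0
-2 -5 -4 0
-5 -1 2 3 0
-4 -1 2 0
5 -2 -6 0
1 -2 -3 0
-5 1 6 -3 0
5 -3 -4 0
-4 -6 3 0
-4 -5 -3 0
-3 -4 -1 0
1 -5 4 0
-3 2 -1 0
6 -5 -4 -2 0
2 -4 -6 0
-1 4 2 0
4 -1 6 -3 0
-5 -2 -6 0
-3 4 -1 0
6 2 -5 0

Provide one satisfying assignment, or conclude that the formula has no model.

Try x5 = False.
Try x1 = True.
Try x3 = False.
The clause (x2) is unit, so x2 = True.
The clause (¬x6) is unit, so x6 = False.
Every clause is now satisfied; x4 is unconstrained.

x1: True,  x2: True,  x3: False,  x4: False,  x5: False,  x6: False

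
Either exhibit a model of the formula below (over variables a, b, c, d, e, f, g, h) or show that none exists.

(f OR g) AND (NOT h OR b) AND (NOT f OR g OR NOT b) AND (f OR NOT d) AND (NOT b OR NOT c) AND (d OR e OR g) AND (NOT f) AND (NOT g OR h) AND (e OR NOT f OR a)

(NOT f) alone gives f = false.
(g) alone gives g = true.
(NOT d) alone gives d = false.
(h) alone gives h = true.
(b) alone gives b = true.
(NOT c) alone gives c = false.
Every clause is now satisfied; a, e are unconstrained.

a=true; b=true; c=false; d=false; e=false; f=false; g=true; h=true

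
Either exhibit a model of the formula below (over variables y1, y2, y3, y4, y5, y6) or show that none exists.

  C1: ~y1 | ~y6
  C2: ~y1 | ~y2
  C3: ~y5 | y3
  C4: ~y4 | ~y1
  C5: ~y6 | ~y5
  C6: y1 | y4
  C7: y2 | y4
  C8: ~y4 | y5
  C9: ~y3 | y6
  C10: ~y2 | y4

Try y1 = 0.
From the singleton clause (y4), y4 = 1.
From the singleton clause (y5), y5 = 1.
From the singleton clause (y3), y3 = 1.
From the singleton clause (~y6), y6 = 0.
But (y6) is also a unit clause — contradiction.
So y1 must be the other value — set y1 = 1.
From the singleton clause (~y6), y6 = 0.
From the singleton clause (~y2), y2 = 0.
From the singleton clause (~y4), y4 = 0.
But (y4) is also a unit clause — contradiction.
Both values of y1 lead to a conflict.

UNSATISFIABLE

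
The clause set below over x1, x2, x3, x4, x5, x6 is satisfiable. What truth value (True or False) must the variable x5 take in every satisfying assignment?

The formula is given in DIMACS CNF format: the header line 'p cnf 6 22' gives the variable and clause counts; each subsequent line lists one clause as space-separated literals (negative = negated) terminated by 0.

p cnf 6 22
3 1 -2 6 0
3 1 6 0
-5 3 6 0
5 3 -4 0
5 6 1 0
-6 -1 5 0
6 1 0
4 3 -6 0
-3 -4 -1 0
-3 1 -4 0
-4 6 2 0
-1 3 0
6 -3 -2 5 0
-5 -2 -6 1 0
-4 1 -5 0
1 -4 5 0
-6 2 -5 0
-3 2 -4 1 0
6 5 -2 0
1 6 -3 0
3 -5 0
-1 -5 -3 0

Suppose x5 = True.
The clause (x3) is unit, so x3 = True.
The clause (¬x1) is unit, so x1 = False.
The clause (x6) is unit, so x6 = True.
The clause (¬x4) is unit, so x4 = False.
The clause (¬x2) is unit, so x2 = False.
Now (x2) is unsatisfied and unit — conflict.
So every satisfying assignment has x5 = False.

False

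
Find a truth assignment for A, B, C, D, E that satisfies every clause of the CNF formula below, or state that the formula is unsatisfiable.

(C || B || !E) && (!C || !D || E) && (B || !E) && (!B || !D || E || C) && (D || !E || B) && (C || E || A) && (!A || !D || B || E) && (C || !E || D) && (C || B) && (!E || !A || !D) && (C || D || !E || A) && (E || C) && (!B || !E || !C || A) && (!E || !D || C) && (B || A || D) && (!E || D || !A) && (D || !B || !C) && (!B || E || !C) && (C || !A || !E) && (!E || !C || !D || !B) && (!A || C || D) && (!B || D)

A: true; B: false; C: true; D: false; E: false

Try B = false.
The clause (!E) is unit, so E = false.
The clause (C) is unit, so C = true.
The clause (!D) is unit, so D = false.
The clause (A) is unit, so A = true.
This assignment satisfies each clause.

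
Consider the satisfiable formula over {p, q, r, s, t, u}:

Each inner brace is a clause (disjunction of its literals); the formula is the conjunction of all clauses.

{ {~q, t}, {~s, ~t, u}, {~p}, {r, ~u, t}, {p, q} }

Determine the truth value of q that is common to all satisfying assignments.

True

Suppose q = 0.
(~p) alone gives p = 0.
But (p) is also a unit clause — contradiction.
So every satisfying assignment has q = True.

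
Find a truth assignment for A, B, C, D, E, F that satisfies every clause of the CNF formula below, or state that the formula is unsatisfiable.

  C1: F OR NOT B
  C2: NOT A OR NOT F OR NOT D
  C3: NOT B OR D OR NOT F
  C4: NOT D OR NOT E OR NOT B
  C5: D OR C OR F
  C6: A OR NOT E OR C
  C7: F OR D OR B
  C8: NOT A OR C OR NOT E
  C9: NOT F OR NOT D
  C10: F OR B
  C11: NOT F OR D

UNSATISFIABLE

Suppose F = true.
Unit clause (NOT D) forces D = false.
Now (D) is unsatisfied and unit — conflict.
Backtrack on F: now try F = false.
Unit clause (NOT B) forces B = false.
Now (B) is unsatisfied and unit — conflict.
Both values of F lead to a conflict.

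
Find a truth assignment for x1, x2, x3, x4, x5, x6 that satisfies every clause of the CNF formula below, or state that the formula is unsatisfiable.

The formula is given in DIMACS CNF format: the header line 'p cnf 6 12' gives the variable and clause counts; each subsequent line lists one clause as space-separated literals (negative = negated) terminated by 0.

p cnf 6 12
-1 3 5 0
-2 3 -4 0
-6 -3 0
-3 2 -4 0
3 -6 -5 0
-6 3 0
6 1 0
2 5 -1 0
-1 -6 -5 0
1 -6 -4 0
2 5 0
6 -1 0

Branch on x6: set x6 = False.
(x1) alone gives x1 = True.
That conflicts with the unit clause (¬x1).
Backtrack on x6: now try x6 = True.
(¬x3) alone gives x3 = False.
That conflicts with the unit clause (x3).
Neither x6 = True nor x6 = False works.

UNSATISFIABLE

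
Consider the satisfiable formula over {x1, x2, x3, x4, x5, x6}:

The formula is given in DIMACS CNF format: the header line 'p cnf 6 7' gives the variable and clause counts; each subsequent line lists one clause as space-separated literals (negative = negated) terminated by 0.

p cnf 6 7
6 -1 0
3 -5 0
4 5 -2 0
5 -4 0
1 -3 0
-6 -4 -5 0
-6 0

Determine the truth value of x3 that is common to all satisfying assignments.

Suppose x3 = True.
The clause (x1) is unit, so x1 = True.
The clause (x6) is unit, so x6 = True.
That conflicts with the unit clause (¬x6).
So every satisfying assignment has x3 = False.

False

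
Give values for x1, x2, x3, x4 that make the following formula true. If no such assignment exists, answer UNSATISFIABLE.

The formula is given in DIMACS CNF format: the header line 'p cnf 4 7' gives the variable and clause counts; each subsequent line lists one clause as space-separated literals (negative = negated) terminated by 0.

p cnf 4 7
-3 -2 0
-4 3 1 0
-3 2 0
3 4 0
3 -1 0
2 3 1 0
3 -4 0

Suppose x3 = False.
From the singleton clause (x4), x4 = True.
But (¬x4) is also a unit clause — contradiction.
That branch fails; take x3 = True instead.
From the singleton clause (¬x2), x2 = False.
But (x2) is also a unit clause — contradiction.
Either choice for x3 ends in contradiction.

UNSATISFIABLE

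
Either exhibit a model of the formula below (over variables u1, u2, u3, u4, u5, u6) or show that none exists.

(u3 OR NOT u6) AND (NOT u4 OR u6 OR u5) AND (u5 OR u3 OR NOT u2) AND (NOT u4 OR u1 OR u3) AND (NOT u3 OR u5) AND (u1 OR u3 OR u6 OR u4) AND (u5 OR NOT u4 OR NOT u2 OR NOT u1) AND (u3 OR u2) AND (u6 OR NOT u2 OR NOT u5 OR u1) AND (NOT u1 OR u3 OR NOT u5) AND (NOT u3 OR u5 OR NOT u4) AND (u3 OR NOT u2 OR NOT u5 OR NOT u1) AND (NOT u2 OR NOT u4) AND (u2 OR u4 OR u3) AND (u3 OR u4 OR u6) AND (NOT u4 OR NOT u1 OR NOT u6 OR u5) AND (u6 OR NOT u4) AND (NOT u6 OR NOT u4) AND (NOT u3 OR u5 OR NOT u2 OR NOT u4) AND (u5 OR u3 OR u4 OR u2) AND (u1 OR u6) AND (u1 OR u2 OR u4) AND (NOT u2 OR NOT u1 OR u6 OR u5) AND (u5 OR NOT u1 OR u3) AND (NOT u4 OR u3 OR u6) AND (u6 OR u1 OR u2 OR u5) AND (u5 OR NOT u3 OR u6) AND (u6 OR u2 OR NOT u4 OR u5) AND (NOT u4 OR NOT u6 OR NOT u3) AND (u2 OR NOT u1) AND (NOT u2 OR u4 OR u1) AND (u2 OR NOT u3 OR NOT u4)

u1 ↦ true,  u2 ↦ true,  u3 ↦ true,  u4 ↦ false,  u5 ↦ true,  u6 ↦ true

Try u3 = true.
(u5) alone gives u5 = true.
Try u2 = true.
(NOT u4) alone gives u4 = false.
(u1) alone gives u1 = true.
Every clause is now satisfied; u6 is unconstrained.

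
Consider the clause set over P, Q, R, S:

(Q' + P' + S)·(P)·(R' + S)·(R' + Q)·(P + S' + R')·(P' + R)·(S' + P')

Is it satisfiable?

The clause (P) is unit, so P = 1.
The clause (R) is unit, so R = 1.
The clause (S) is unit, so S = 1.
Now (S') is unsatisfied and unit — conflict.
No assignment satisfies every clause.

Unsatisfiable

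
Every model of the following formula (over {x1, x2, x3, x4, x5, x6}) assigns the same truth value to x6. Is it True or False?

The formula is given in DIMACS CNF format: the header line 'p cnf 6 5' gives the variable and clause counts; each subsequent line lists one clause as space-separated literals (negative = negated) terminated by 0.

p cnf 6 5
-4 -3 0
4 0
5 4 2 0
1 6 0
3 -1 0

True

Suppose x6 = False.
From the singleton clause (x4), x4 = True.
From the singleton clause (¬x3), x3 = False.
From the singleton clause (x1), x1 = True.
But (¬x1) is also a unit clause — contradiction.
So every satisfying assignment has x6 = True.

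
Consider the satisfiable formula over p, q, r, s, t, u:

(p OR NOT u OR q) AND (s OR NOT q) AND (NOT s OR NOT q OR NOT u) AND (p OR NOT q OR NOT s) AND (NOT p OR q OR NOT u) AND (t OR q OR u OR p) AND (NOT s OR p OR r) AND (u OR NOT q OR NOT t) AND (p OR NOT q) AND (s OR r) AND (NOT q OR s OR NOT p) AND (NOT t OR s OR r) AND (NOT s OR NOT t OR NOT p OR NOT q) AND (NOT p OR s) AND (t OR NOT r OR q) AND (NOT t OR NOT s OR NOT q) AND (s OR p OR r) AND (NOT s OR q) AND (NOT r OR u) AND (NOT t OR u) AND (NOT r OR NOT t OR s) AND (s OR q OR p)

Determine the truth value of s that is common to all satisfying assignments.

True

Suppose s = false.
Unit clause (NOT q) forces q = false.
Unit clause (r) forces r = true.
Unit clause (NOT p) forces p = false.
That conflicts with the unit clause (p).
So every satisfying assignment has s = True.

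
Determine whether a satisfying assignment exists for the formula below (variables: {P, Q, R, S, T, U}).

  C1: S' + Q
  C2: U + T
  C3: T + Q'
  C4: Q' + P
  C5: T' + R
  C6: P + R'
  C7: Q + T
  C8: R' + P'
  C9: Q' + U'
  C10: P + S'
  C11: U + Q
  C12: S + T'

Suppose S = 0.
(T') alone gives T = 0.
(U) alone gives U = 1.
(Q') alone gives Q = 0.
Now (Q) is unsatisfied and unit — conflict.
So S must be the other value — set S = 1.
(Q) alone gives Q = 1.
(T) alone gives T = 1.
(P) alone gives P = 1.
(R) alone gives R = 1.
Now (R') is unsatisfied and unit — conflict.
Both values of S lead to a conflict.
No assignment satisfies every clause.

No, unsatisfiable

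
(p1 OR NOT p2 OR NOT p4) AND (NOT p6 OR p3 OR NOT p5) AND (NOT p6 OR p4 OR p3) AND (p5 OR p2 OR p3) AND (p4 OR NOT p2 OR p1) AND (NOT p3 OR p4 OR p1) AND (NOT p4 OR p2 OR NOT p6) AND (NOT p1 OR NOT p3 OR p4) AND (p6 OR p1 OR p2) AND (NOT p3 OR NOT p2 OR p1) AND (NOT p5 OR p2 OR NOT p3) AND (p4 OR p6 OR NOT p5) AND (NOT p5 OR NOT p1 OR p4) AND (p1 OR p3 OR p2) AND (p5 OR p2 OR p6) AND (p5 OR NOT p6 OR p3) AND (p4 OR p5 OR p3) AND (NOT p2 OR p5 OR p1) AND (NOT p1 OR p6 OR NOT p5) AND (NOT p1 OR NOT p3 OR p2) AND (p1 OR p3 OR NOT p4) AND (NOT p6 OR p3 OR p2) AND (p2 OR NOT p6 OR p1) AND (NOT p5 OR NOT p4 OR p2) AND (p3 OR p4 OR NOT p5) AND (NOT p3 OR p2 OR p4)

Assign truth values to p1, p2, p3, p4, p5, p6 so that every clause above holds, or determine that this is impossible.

Case p1 = true:
Case p3 = true:
From the singleton clause (p4), p4 = true.
From the singleton clause (p2), p2 = true.
Case p6 = true:
No clause remains; p5 is free.

p1=true; p2=true; p3=true; p4=true; p5=false; p6=true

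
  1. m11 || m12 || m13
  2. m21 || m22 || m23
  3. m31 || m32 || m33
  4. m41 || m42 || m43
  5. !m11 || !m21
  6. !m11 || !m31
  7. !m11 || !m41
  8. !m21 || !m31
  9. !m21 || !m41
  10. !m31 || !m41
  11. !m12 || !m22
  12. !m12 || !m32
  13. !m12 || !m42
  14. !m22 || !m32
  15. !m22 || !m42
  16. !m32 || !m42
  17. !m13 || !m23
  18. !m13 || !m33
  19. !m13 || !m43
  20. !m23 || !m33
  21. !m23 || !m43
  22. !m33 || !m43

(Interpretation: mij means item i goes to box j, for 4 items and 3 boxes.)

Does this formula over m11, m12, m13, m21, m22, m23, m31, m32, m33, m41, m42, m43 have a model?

No

Suppose m11 = false.
Suppose m12 = true.
From the singleton clause (!m22), m22 = false.
From the singleton clause (!m32), m32 = false.
From the singleton clause (!m42), m42 = false.
Suppose m21 = true.
From the singleton clause (!m31), m31 = false.
From the singleton clause (m33), m33 = true.
From the singleton clause (!m41), m41 = false.
From the singleton clause (m43), m43 = true.
That conflicts with the unit clause (!m43).
Backtrack on m21: now try m21 = false.
From the singleton clause (m23), m23 = true.
From the singleton clause (!m13), m13 = false.
From the singleton clause (!m33), m33 = false.
From the singleton clause (m31), m31 = true.
From the singleton clause (!m41), m41 = false.
From the singleton clause (m43), m43 = true.
That conflicts with the unit clause (!m43).
Both values of m21 lead to a conflict.
Backtrack on m12: now try m12 = false.
From the singleton clause (m13), m13 = true.
From the singleton clause (!m23), m23 = false.
From the singleton clause (!m33), m33 = false.
From the singleton clause (!m43), m43 = false.
Suppose m21 = true.
From the singleton clause (!m31), m31 = false.
From the singleton clause (m32), m32 = true.
From the singleton clause (!m41), m41 = false.
From the singleton clause (m42), m42 = true.
That conflicts with the unit clause (!m42).
Backtrack on m21: now try m21 = false.
From the singleton clause (m22), m22 = true.
From the singleton clause (!m32), m32 = false.
From the singleton clause (m31), m31 = true.
From the singleton clause (!m41), m41 = false.
From the singleton clause (m42), m42 = true.
That conflicts with the unit clause (!m42).
Both values of m21 lead to a conflict.
Both values of m12 lead to a conflict.
Backtrack on m11: now try m11 = true.
From the singleton clause (!m21), m21 = false.
From the singleton clause (!m31), m31 = false.
From the singleton clause (!m41), m41 = false.
Suppose m22 = true.
From the singleton clause (!m12), m12 = false.
From the singleton clause (!m32), m32 = false.
From the singleton clause (m33), m33 = true.
From the singleton clause (!m42), m42 = false.
From the singleton clause (m43), m43 = true.
That conflicts with the unit clause (!m43).
Backtrack on m22: now try m22 = false.
From the singleton clause (m23), m23 = true.
From the singleton clause (!m13), m13 = false.
From the singleton clause (!m33), m33 = false.
From the singleton clause (m32), m32 = true.
From the singleton clause (!m12), m12 = false.
From the singleton clause (!m42), m42 = false.
From the singleton clause (m43), m43 = true.
That conflicts with the unit clause (!m43).
Both values of m22 lead to a conflict.
Both values of m11 lead to a conflict.
No assignment satisfies every clause.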